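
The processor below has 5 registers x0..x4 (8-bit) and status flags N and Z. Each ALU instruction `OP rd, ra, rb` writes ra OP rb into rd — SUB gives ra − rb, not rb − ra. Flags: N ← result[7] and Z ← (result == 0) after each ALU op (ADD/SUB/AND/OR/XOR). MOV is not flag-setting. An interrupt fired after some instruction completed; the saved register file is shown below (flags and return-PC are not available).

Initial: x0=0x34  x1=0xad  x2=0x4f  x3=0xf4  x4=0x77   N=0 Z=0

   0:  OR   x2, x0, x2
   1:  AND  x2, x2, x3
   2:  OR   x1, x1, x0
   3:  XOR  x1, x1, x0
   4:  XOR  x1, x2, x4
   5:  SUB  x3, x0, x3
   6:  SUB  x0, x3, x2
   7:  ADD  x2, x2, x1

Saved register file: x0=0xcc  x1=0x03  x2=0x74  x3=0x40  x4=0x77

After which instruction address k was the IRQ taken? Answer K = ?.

K = 6

after  0: x0=0x34 x1=0xad x2=0x7f x3=0xf4 x4=0x77  N=0 Z=0
after  1: x0=0x34 x1=0xad x2=0x74 x3=0xf4 x4=0x77  N=0 Z=0
after  2: x0=0x34 x1=0xbd x2=0x74 x3=0xf4 x4=0x77  N=1 Z=0
after  3: x0=0x34 x1=0x89 x2=0x74 x3=0xf4 x4=0x77  N=1 Z=0
after  4: x0=0x34 x1=0x03 x2=0x74 x3=0xf4 x4=0x77  N=0 Z=0
after  5: x0=0x34 x1=0x03 x2=0x74 x3=0x40 x4=0x77  N=0 Z=0
after  6: x0=0xcc x1=0x03 x2=0x74 x3=0x40 x4=0x77  N=1 Z=0
-- IRQ taken; context saved, return-PC = 7 --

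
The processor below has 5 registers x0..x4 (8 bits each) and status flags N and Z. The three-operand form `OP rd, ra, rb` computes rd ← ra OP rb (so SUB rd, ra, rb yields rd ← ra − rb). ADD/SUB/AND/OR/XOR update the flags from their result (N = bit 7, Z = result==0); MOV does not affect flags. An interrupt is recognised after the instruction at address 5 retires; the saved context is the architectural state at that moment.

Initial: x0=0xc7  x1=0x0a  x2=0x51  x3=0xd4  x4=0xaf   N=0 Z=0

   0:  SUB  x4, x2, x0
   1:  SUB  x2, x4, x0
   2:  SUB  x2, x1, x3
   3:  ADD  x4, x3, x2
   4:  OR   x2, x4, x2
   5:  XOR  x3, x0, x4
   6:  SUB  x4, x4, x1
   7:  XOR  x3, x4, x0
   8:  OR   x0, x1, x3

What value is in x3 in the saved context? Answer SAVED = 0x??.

SAVED = 0xcd

after  0: x0=0xc7 x1=0x0a x2=0x51 x3=0xd4 x4=0x8a  N=1 Z=0
after  1: x0=0xc7 x1=0x0a x2=0xc3 x3=0xd4 x4=0x8a  N=1 Z=0
after  2: x0=0xc7 x1=0x0a x2=0x36 x3=0xd4 x4=0x8a  N=0 Z=0
after  3: x0=0xc7 x1=0x0a x2=0x36 x3=0xd4 x4=0x0a  N=0 Z=0
after  4: x0=0xc7 x1=0x0a x2=0x3e x3=0xd4 x4=0x0a  N=0 Z=0
after  5: x0=0xc7 x1=0x0a x2=0x3e x3=0xcd x4=0x0a  N=1 Z=0
-- IRQ taken; context saved, return-PC = 6 --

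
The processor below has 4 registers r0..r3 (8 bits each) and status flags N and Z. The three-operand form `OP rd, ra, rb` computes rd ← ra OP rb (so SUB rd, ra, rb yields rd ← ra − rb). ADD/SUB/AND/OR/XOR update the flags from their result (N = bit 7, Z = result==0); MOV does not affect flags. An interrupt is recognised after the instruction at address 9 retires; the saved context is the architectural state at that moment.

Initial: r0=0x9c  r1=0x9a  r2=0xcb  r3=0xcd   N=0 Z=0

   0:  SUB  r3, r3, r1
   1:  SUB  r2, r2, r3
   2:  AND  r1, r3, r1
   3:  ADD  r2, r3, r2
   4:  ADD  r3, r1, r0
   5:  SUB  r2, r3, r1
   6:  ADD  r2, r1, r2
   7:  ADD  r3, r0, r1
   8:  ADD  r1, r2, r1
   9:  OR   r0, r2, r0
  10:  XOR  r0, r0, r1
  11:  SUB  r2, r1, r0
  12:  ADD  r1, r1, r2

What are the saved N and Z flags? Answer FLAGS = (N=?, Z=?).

after  0: r0=0x9c r1=0x9a r2=0xcb r3=0x33  N=0 Z=0
after  1: r0=0x9c r1=0x9a r2=0x98 r3=0x33  N=1 Z=0
after  2: r0=0x9c r1=0x12 r2=0x98 r3=0x33  N=0 Z=0
after  3: r0=0x9c r1=0x12 r2=0xcb r3=0x33  N=1 Z=0
after  4: r0=0x9c r1=0x12 r2=0xcb r3=0xae  N=1 Z=0
after  5: r0=0x9c r1=0x12 r2=0x9c r3=0xae  N=1 Z=0
after  6: r0=0x9c r1=0x12 r2=0xae r3=0xae  N=1 Z=0
after  7: r0=0x9c r1=0x12 r2=0xae r3=0xae  N=1 Z=0
after  8: r0=0x9c r1=0xc0 r2=0xae r3=0xae  N=1 Z=0
after  9: r0=0xbe r1=0xc0 r2=0xae r3=0xae  N=1 Z=0
-- IRQ taken; context saved, return-PC = 10 --

FLAGS = (N=1, Z=0)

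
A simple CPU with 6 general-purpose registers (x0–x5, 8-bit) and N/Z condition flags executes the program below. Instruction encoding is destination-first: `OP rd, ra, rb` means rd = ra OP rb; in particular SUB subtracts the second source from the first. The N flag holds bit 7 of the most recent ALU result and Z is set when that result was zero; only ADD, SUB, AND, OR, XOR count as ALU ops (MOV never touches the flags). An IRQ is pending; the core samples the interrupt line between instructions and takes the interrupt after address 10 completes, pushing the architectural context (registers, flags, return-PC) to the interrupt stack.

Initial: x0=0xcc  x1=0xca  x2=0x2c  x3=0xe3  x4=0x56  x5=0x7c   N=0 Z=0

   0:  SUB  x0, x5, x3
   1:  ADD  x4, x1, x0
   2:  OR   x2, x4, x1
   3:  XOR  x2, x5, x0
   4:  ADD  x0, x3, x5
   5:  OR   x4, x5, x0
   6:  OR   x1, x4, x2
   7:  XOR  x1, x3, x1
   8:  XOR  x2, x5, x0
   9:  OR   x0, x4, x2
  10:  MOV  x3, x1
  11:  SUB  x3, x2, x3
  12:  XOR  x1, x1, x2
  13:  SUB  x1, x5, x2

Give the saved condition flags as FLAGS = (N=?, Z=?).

after  0: x0=0x99 x1=0xca x2=0x2c x3=0xe3 x4=0x56 x5=0x7c  N=1 Z=0
after  1: x0=0x99 x1=0xca x2=0x2c x3=0xe3 x4=0x63 x5=0x7c  N=0 Z=0
after  2: x0=0x99 x1=0xca x2=0xeb x3=0xe3 x4=0x63 x5=0x7c  N=1 Z=0
after  3: x0=0x99 x1=0xca x2=0xe5 x3=0xe3 x4=0x63 x5=0x7c  N=1 Z=0
after  4: x0=0x5f x1=0xca x2=0xe5 x3=0xe3 x4=0x63 x5=0x7c  N=0 Z=0
after  5: x0=0x5f x1=0xca x2=0xe5 x3=0xe3 x4=0x7f x5=0x7c  N=0 Z=0
after  6: x0=0x5f x1=0xff x2=0xe5 x3=0xe3 x4=0x7f x5=0x7c  N=1 Z=0
after  7: x0=0x5f x1=0x1c x2=0xe5 x3=0xe3 x4=0x7f x5=0x7c  N=0 Z=0
after  8: x0=0x5f x1=0x1c x2=0x23 x3=0xe3 x4=0x7f x5=0x7c  N=0 Z=0
after  9: x0=0x7f x1=0x1c x2=0x23 x3=0xe3 x4=0x7f x5=0x7c  N=0 Z=0
after 10: x0=0x7f x1=0x1c x2=0x23 x3=0x1c x4=0x7f x5=0x7c  N=0 Z=0
-- IRQ taken; context saved, return-PC = 11 --

FLAGS = (N=0, Z=0)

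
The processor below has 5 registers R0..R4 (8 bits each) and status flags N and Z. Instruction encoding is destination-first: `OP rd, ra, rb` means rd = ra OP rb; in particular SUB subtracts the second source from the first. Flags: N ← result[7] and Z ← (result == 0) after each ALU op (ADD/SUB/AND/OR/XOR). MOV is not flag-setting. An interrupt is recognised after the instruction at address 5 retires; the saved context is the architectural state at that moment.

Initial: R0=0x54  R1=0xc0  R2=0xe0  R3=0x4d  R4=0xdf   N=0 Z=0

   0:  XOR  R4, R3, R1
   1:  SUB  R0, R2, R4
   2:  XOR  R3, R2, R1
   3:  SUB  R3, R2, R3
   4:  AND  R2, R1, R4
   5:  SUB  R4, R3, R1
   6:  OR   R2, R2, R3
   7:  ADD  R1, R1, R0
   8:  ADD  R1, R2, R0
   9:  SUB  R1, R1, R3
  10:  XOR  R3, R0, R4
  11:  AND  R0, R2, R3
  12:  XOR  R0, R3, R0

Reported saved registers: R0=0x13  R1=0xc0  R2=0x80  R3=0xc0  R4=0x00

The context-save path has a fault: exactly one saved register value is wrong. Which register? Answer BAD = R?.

BAD = R0

after  0: R0=0x54 R1=0xc0 R2=0xe0 R3=0x4d R4=0x8d  N=1 Z=0
after  1: R0=0x53 R1=0xc0 R2=0xe0 R3=0x4d R4=0x8d  N=0 Z=0
after  2: R0=0x53 R1=0xc0 R2=0xe0 R3=0x20 R4=0x8d  N=0 Z=0
after  3: R0=0x53 R1=0xc0 R2=0xe0 R3=0xc0 R4=0x8d  N=1 Z=0
after  4: R0=0x53 R1=0xc0 R2=0x80 R3=0xc0 R4=0x8d  N=1 Z=0
after  5: R0=0x53 R1=0xc0 R2=0x80 R3=0xc0 R4=0x00  N=0 Z=1
-- IRQ taken; context saved, return-PC = 6 --
mismatch: R0: reported 0x13 vs actual 0x53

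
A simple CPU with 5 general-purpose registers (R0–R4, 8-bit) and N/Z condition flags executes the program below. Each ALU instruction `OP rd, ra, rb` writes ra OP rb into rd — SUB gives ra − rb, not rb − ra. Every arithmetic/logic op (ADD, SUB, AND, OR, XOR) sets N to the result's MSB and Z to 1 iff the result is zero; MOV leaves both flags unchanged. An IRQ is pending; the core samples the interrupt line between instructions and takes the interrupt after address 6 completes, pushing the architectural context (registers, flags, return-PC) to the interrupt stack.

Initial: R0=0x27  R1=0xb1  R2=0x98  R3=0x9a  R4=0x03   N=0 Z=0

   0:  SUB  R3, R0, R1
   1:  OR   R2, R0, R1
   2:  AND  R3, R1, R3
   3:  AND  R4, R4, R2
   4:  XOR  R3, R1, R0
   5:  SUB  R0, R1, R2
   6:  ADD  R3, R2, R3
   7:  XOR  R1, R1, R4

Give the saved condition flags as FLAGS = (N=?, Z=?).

after  0: R0=0x27 R1=0xb1 R2=0x98 R3=0x76 R4=0x03  N=0 Z=0
after  1: R0=0x27 R1=0xb1 R2=0xb7 R3=0x76 R4=0x03  N=1 Z=0
after  2: R0=0x27 R1=0xb1 R2=0xb7 R3=0x30 R4=0x03  N=0 Z=0
after  3: R0=0x27 R1=0xb1 R2=0xb7 R3=0x30 R4=0x03  N=0 Z=0
after  4: R0=0x27 R1=0xb1 R2=0xb7 R3=0x96 R4=0x03  N=1 Z=0
after  5: R0=0xfa R1=0xb1 R2=0xb7 R3=0x96 R4=0x03  N=1 Z=0
after  6: R0=0xfa R1=0xb1 R2=0xb7 R3=0x4d R4=0x03  N=0 Z=0
-- IRQ taken; context saved, return-PC = 7 --

FLAGS = (N=0, Z=0)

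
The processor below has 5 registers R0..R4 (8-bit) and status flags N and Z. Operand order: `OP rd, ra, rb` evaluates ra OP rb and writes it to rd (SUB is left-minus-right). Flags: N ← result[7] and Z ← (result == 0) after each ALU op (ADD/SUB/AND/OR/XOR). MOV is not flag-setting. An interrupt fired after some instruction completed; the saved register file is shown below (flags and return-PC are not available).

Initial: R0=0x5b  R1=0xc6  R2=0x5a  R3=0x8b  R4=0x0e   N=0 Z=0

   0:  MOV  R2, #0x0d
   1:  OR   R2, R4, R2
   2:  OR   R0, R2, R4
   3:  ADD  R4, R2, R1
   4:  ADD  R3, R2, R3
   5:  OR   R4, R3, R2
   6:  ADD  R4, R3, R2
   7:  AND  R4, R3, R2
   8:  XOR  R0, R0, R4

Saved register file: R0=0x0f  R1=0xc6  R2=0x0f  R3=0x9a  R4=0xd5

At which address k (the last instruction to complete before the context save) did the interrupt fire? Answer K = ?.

K = 4

after  0: R0=0x5b R1=0xc6 R2=0x0d R3=0x8b R4=0x0e  N=0 Z=0
after  1: R0=0x5b R1=0xc6 R2=0x0f R3=0x8b R4=0x0e  N=0 Z=0
after  2: R0=0x0f R1=0xc6 R2=0x0f R3=0x8b R4=0x0e  N=0 Z=0
after  3: R0=0x0f R1=0xc6 R2=0x0f R3=0x8b R4=0xd5  N=1 Z=0
after  4: R0=0x0f R1=0xc6 R2=0x0f R3=0x9a R4=0xd5  N=1 Z=0
-- IRQ taken; context saved, return-PC = 5 --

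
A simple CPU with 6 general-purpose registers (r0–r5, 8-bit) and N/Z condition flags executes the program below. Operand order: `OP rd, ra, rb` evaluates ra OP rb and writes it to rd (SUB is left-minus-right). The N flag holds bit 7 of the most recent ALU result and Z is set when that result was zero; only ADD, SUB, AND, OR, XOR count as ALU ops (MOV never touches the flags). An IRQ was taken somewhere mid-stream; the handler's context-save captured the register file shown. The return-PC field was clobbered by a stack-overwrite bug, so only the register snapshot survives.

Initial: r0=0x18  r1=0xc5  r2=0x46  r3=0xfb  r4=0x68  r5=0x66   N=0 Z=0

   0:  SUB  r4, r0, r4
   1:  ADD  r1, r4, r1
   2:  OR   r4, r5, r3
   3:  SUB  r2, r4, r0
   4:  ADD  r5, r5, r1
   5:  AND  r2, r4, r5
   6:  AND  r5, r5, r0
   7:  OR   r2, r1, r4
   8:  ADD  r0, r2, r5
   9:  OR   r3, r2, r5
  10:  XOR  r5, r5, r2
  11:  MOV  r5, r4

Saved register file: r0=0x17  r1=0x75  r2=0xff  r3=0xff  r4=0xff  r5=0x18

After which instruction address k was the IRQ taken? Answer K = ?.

after  0: r0=0x18 r1=0xc5 r2=0x46 r3=0xfb r4=0xb0 r5=0x66  N=1 Z=0
after  1: r0=0x18 r1=0x75 r2=0x46 r3=0xfb r4=0xb0 r5=0x66  N=0 Z=0
after  2: r0=0x18 r1=0x75 r2=0x46 r3=0xfb r4=0xff r5=0x66  N=1 Z=0
after  3: r0=0x18 r1=0x75 r2=0xe7 r3=0xfb r4=0xff r5=0x66  N=1 Z=0
after  4: r0=0x18 r1=0x75 r2=0xe7 r3=0xfb r4=0xff r5=0xdb  N=1 Z=0
after  5: r0=0x18 r1=0x75 r2=0xdb r3=0xfb r4=0xff r5=0xdb  N=1 Z=0
after  6: r0=0x18 r1=0x75 r2=0xdb r3=0xfb r4=0xff r5=0x18  N=0 Z=0
after  7: r0=0x18 r1=0x75 r2=0xff r3=0xfb r4=0xff r5=0x18  N=1 Z=0
after  8: r0=0x17 r1=0x75 r2=0xff r3=0xfb r4=0xff r5=0x18  N=0 Z=0
after  9: r0=0x17 r1=0x75 r2=0xff r3=0xff r4=0xff r5=0x18  N=1 Z=0
-- IRQ taken; context saved, return-PC = 10 --

K = 9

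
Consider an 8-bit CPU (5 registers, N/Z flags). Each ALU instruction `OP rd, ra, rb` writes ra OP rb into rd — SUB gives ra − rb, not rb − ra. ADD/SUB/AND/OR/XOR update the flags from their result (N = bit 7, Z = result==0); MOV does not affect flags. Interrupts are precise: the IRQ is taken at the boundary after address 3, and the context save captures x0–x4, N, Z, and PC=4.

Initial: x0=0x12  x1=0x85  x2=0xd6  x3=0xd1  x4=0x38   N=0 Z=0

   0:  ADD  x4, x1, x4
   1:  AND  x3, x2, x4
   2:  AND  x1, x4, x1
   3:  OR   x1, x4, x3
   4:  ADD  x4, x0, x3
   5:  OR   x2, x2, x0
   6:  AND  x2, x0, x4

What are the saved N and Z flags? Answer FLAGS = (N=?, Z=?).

after  0: x0=0x12 x1=0x85 x2=0xd6 x3=0xd1 x4=0xbd  N=1 Z=0
after  1: x0=0x12 x1=0x85 x2=0xd6 x3=0x94 x4=0xbd  N=1 Z=0
after  2: x0=0x12 x1=0x85 x2=0xd6 x3=0x94 x4=0xbd  N=1 Z=0
after  3: x0=0x12 x1=0xbd x2=0xd6 x3=0x94 x4=0xbd  N=1 Z=0
-- IRQ taken; context saved, return-PC = 4 --

FLAGS = (N=1, Z=0)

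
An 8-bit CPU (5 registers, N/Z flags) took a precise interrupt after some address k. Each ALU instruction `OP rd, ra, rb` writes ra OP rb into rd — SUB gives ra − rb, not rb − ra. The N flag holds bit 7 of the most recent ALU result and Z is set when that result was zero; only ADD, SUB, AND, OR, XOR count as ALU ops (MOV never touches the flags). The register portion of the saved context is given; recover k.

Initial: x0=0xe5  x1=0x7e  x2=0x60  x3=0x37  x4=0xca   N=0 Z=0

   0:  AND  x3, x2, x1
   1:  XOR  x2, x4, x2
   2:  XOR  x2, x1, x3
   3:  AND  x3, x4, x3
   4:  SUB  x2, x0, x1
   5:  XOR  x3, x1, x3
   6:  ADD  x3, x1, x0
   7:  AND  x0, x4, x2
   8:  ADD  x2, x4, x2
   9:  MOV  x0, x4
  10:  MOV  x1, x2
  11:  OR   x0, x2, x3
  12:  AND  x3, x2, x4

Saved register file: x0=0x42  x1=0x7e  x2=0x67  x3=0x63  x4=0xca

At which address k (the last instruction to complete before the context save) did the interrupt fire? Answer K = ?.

after  0: x0=0xe5 x1=0x7e x2=0x60 x3=0x60 x4=0xca  N=0 Z=0
after  1: x0=0xe5 x1=0x7e x2=0xaa x3=0x60 x4=0xca  N=1 Z=0
after  2: x0=0xe5 x1=0x7e x2=0x1e x3=0x60 x4=0xca  N=0 Z=0
after  3: x0=0xe5 x1=0x7e x2=0x1e x3=0x40 x4=0xca  N=0 Z=0
after  4: x0=0xe5 x1=0x7e x2=0x67 x3=0x40 x4=0xca  N=0 Z=0
after  5: x0=0xe5 x1=0x7e x2=0x67 x3=0x3e x4=0xca  N=0 Z=0
after  6: x0=0xe5 x1=0x7e x2=0x67 x3=0x63 x4=0xca  N=0 Z=0
after  7: x0=0x42 x1=0x7e x2=0x67 x3=0x63 x4=0xca  N=0 Z=0
-- IRQ taken; context saved, return-PC = 8 --

K = 7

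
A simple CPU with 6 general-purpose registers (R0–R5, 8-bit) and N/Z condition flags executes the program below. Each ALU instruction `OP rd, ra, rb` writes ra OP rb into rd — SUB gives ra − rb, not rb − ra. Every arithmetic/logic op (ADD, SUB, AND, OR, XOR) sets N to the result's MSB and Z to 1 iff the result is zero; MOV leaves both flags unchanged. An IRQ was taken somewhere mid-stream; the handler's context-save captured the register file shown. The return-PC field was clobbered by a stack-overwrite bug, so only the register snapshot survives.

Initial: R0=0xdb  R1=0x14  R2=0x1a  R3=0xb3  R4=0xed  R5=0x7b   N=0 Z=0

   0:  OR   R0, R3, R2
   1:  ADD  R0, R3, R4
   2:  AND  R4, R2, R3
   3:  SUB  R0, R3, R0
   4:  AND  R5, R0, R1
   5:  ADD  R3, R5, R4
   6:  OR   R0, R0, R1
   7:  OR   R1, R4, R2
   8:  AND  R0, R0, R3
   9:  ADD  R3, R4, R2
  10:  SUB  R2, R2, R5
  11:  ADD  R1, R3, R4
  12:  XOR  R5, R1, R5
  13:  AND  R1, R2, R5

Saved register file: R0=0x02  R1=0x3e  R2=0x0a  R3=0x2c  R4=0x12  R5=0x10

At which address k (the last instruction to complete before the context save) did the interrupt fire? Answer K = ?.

after  0: R0=0xbb R1=0x14 R2=0x1a R3=0xb3 R4=0xed R5=0x7b  N=1 Z=0
after  1: R0=0xa0 R1=0x14 R2=0x1a R3=0xb3 R4=0xed R5=0x7b  N=1 Z=0
after  2: R0=0xa0 R1=0x14 R2=0x1a R3=0xb3 R4=0x12 R5=0x7b  N=0 Z=0
after  3: R0=0x13 R1=0x14 R2=0x1a R3=0xb3 R4=0x12 R5=0x7b  N=0 Z=0
after  4: R0=0x13 R1=0x14 R2=0x1a R3=0xb3 R4=0x12 R5=0x10  N=0 Z=0
after  5: R0=0x13 R1=0x14 R2=0x1a R3=0x22 R4=0x12 R5=0x10  N=0 Z=0
after  6: R0=0x17 R1=0x14 R2=0x1a R3=0x22 R4=0x12 R5=0x10  N=0 Z=0
after  7: R0=0x17 R1=0x1a R2=0x1a R3=0x22 R4=0x12 R5=0x10  N=0 Z=0
after  8: R0=0x02 R1=0x1a R2=0x1a R3=0x22 R4=0x12 R5=0x10  N=0 Z=0
after  9: R0=0x02 R1=0x1a R2=0x1a R3=0x2c R4=0x12 R5=0x10  N=0 Z=0
after 10: R0=0x02 R1=0x1a R2=0x0a R3=0x2c R4=0x12 R5=0x10  N=0 Z=0
after 11: R0=0x02 R1=0x3e R2=0x0a R3=0x2c R4=0x12 R5=0x10  N=0 Z=0
-- IRQ taken; context saved, return-PC = 12 --

K = 11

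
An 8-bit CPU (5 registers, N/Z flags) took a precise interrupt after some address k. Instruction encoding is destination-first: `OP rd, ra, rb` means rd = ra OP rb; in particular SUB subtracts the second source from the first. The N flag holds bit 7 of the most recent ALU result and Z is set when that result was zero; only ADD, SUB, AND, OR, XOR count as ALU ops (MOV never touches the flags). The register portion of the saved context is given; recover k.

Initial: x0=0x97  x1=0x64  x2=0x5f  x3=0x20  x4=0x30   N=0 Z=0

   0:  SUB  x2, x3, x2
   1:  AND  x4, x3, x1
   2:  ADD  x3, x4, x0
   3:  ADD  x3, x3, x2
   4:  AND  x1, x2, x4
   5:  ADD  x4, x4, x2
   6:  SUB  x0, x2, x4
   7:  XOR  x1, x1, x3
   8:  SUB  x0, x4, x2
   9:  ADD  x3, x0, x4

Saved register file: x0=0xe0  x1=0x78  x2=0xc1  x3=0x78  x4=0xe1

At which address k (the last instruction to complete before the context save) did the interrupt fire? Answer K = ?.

K = 7

after  0: x0=0x97 x1=0x64 x2=0xc1 x3=0x20 x4=0x30  N=1 Z=0
after  1: x0=0x97 x1=0x64 x2=0xc1 x3=0x20 x4=0x20  N=0 Z=0
after  2: x0=0x97 x1=0x64 x2=0xc1 x3=0xb7 x4=0x20  N=1 Z=0
after  3: x0=0x97 x1=0x64 x2=0xc1 x3=0x78 x4=0x20  N=0 Z=0
after  4: x0=0x97 x1=0x00 x2=0xc1 x3=0x78 x4=0x20  N=0 Z=1
after  5: x0=0x97 x1=0x00 x2=0xc1 x3=0x78 x4=0xe1  N=1 Z=0
after  6: x0=0xe0 x1=0x00 x2=0xc1 x3=0x78 x4=0xe1  N=1 Z=0
after  7: x0=0xe0 x1=0x78 x2=0xc1 x3=0x78 x4=0xe1  N=0 Z=0
-- IRQ taken; context saved, return-PC = 8 --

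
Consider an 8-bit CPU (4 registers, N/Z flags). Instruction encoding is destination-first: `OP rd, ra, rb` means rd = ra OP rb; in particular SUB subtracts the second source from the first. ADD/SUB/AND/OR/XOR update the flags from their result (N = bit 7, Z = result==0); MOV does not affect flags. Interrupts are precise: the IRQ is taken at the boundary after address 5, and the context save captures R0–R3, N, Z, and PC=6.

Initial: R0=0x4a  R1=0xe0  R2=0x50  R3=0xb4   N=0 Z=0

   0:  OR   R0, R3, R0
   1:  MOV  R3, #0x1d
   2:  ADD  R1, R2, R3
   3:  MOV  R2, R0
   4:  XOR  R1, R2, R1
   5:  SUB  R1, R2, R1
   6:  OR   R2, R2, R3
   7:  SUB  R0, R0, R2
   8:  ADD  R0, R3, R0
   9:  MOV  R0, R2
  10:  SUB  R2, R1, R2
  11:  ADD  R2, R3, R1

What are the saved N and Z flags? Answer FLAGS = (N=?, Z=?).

after  0: R0=0xfe R1=0xe0 R2=0x50 R3=0xb4  N=1 Z=0
after  1: R0=0xfe R1=0xe0 R2=0x50 R3=0x1d  N=1 Z=0
after  2: R0=0xfe R1=0x6d R2=0x50 R3=0x1d  N=0 Z=0
after  3: R0=0xfe R1=0x6d R2=0xfe R3=0x1d  N=0 Z=0
after  4: R0=0xfe R1=0x93 R2=0xfe R3=0x1d  N=1 Z=0
after  5: R0=0xfe R1=0x6b R2=0xfe R3=0x1d  N=0 Z=0
-- IRQ taken; context saved, return-PC = 6 --

FLAGS = (N=0, Z=0)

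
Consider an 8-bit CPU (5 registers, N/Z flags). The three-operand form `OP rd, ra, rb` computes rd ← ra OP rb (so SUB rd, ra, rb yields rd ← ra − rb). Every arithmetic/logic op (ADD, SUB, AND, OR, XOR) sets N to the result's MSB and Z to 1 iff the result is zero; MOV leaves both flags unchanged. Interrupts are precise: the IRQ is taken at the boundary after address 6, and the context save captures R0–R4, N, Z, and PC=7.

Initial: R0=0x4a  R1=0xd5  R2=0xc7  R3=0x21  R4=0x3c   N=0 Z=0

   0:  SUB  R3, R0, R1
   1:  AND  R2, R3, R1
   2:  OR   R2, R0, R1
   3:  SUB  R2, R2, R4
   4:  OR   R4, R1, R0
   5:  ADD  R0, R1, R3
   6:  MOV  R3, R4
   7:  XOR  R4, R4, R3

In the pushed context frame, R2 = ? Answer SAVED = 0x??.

after  0: R0=0x4a R1=0xd5 R2=0xc7 R3=0x75 R4=0x3c  N=0 Z=0
after  1: R0=0x4a R1=0xd5 R2=0x55 R3=0x75 R4=0x3c  N=0 Z=0
after  2: R0=0x4a R1=0xd5 R2=0xdf R3=0x75 R4=0x3c  N=1 Z=0
after  3: R0=0x4a R1=0xd5 R2=0xa3 R3=0x75 R4=0x3c  N=1 Z=0
after  4: R0=0x4a R1=0xd5 R2=0xa3 R3=0x75 R4=0xdf  N=1 Z=0
after  5: R0=0x4a R1=0xd5 R2=0xa3 R3=0x75 R4=0xdf  N=0 Z=0
after  6: R0=0x4a R1=0xd5 R2=0xa3 R3=0xdf R4=0xdf  N=0 Z=0
-- IRQ taken; context saved, return-PC = 7 --

SAVED = 0xa3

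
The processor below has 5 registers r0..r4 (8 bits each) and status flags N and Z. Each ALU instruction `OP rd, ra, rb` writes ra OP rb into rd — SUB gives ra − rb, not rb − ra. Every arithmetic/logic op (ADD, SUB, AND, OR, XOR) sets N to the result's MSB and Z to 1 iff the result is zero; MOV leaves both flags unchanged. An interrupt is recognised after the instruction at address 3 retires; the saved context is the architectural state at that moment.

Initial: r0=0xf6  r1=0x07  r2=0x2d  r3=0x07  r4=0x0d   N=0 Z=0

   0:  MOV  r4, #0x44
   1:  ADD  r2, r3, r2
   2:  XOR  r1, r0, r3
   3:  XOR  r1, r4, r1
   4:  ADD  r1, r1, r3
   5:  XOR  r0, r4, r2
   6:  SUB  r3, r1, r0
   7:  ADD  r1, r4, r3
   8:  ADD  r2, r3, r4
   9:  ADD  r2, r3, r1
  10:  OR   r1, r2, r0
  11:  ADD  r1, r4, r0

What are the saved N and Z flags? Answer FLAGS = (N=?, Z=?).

FLAGS = (N=1, Z=0)

after  0: r0=0xf6 r1=0x07 r2=0x2d r3=0x07 r4=0x44  N=0 Z=0
after  1: r0=0xf6 r1=0x07 r2=0x34 r3=0x07 r4=0x44  N=0 Z=0
after  2: r0=0xf6 r1=0xf1 r2=0x34 r3=0x07 r4=0x44  N=1 Z=0
after  3: r0=0xf6 r1=0xb5 r2=0x34 r3=0x07 r4=0x44  N=1 Z=0
-- IRQ taken; context saved, return-PC = 4 --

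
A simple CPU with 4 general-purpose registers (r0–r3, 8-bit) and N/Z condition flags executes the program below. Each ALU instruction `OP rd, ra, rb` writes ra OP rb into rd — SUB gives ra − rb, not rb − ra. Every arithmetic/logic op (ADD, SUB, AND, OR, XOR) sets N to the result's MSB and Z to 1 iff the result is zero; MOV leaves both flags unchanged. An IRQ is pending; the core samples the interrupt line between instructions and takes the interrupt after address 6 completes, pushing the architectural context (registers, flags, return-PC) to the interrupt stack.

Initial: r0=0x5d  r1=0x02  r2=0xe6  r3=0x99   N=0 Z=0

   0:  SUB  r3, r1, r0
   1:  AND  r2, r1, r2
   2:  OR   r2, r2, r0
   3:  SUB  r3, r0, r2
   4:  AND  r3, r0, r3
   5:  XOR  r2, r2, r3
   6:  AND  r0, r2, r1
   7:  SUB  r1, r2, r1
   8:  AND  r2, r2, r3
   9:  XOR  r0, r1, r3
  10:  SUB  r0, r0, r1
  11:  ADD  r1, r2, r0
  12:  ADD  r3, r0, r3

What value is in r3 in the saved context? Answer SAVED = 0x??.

SAVED = 0x5c

after  0: r0=0x5d r1=0x02 r2=0xe6 r3=0xa5  N=1 Z=0
after  1: r0=0x5d r1=0x02 r2=0x02 r3=0xa5  N=0 Z=0
after  2: r0=0x5d r1=0x02 r2=0x5f r3=0xa5  N=0 Z=0
after  3: r0=0x5d r1=0x02 r2=0x5f r3=0xfe  N=1 Z=0
after  4: r0=0x5d r1=0x02 r2=0x5f r3=0x5c  N=0 Z=0
after  5: r0=0x5d r1=0x02 r2=0x03 r3=0x5c  N=0 Z=0
after  6: r0=0x02 r1=0x02 r2=0x03 r3=0x5c  N=0 Z=0
-- IRQ taken; context saved, return-PC = 7 --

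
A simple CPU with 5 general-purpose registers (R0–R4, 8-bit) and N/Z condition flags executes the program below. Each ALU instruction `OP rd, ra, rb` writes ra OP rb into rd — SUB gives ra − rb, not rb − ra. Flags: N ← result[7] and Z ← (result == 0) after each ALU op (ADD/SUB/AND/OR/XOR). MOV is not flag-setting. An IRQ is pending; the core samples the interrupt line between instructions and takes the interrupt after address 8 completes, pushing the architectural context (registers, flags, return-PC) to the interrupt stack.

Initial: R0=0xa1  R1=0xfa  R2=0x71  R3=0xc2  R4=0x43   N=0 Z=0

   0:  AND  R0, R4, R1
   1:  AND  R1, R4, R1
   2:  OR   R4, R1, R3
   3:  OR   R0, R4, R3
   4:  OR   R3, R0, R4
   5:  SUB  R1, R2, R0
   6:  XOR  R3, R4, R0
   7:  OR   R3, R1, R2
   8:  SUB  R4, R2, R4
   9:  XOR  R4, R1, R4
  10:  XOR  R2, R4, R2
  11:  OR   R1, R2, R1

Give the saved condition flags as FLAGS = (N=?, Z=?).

after  0: R0=0x42 R1=0xfa R2=0x71 R3=0xc2 R4=0x43  N=0 Z=0
after  1: R0=0x42 R1=0x42 R2=0x71 R3=0xc2 R4=0x43  N=0 Z=0
after  2: R0=0x42 R1=0x42 R2=0x71 R3=0xc2 R4=0xc2  N=1 Z=0
after  3: R0=0xc2 R1=0x42 R2=0x71 R3=0xc2 R4=0xc2  N=1 Z=0
after  4: R0=0xc2 R1=0x42 R2=0x71 R3=0xc2 R4=0xc2  N=1 Z=0
after  5: R0=0xc2 R1=0xaf R2=0x71 R3=0xc2 R4=0xc2  N=1 Z=0
after  6: R0=0xc2 R1=0xaf R2=0x71 R3=0x00 R4=0xc2  N=0 Z=1
after  7: R0=0xc2 R1=0xaf R2=0x71 R3=0xff R4=0xc2  N=1 Z=0
after  8: R0=0xc2 R1=0xaf R2=0x71 R3=0xff R4=0xaf  N=1 Z=0
-- IRQ taken; context saved, return-PC = 9 --

FLAGS = (N=1, Z=0)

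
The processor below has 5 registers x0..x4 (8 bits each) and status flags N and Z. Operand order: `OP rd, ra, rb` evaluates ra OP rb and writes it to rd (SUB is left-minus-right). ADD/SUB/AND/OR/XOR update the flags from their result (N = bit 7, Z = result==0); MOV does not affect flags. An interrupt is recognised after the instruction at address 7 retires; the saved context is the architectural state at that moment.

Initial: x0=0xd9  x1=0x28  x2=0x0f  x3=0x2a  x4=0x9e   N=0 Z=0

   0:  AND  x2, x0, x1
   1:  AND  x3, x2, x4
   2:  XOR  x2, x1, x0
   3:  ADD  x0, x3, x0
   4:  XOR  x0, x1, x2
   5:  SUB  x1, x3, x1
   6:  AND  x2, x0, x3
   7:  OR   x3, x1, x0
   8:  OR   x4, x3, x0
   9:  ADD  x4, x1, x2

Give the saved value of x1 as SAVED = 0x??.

SAVED = 0xe0

after  0: x0=0xd9 x1=0x28 x2=0x08 x3=0x2a x4=0x9e  N=0 Z=0
after  1: x0=0xd9 x1=0x28 x2=0x08 x3=0x08 x4=0x9e  N=0 Z=0
after  2: x0=0xd9 x1=0x28 x2=0xf1 x3=0x08 x4=0x9e  N=1 Z=0
after  3: x0=0xe1 x1=0x28 x2=0xf1 x3=0x08 x4=0x9e  N=1 Z=0
after  4: x0=0xd9 x1=0x28 x2=0xf1 x3=0x08 x4=0x9e  N=1 Z=0
after  5: x0=0xd9 x1=0xe0 x2=0xf1 x3=0x08 x4=0x9e  N=1 Z=0
after  6: x0=0xd9 x1=0xe0 x2=0x08 x3=0x08 x4=0x9e  N=0 Z=0
after  7: x0=0xd9 x1=0xe0 x2=0x08 x3=0xf9 x4=0x9e  N=1 Z=0
-- IRQ taken; context saved, return-PC = 8 --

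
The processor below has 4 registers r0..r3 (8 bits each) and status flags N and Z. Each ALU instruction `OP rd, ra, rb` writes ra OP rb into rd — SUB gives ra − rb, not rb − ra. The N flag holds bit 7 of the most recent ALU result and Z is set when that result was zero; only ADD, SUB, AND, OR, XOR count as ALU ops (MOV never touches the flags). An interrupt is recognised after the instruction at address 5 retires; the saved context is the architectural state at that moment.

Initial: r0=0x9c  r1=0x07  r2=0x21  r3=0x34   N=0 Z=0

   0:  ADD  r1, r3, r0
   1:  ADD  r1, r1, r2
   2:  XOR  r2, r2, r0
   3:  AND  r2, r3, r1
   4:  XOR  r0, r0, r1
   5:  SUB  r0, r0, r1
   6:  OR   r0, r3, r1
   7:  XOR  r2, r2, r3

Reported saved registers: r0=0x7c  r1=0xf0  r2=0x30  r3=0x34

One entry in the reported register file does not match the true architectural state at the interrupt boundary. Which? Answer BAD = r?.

after  0: r0=0x9c r1=0xd0 r2=0x21 r3=0x34  N=1 Z=0
after  1: r0=0x9c r1=0xf1 r2=0x21 r3=0x34  N=1 Z=0
after  2: r0=0x9c r1=0xf1 r2=0xbd r3=0x34  N=1 Z=0
after  3: r0=0x9c r1=0xf1 r2=0x30 r3=0x34  N=0 Z=0
after  4: r0=0x6d r1=0xf1 r2=0x30 r3=0x34  N=0 Z=0
after  5: r0=0x7c r1=0xf1 r2=0x30 r3=0x34  N=0 Z=0
-- IRQ taken; context saved, return-PC = 6 --
mismatch: r1: reported 0xf0 vs actual 0xf1

BAD = r1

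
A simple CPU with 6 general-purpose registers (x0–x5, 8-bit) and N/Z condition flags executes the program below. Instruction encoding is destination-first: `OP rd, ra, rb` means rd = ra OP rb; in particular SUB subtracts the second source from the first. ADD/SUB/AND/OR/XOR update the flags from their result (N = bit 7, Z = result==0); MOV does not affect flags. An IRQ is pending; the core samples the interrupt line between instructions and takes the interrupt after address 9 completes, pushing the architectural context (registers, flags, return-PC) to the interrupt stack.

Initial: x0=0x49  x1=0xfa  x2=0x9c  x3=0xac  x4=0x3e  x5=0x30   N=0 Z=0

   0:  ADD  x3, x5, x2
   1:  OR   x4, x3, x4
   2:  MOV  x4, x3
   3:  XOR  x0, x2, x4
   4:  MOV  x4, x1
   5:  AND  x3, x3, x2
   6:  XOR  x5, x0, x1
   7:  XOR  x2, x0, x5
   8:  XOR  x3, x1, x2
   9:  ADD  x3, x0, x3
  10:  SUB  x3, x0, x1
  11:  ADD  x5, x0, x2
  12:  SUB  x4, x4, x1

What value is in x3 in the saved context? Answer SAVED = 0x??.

SAVED = 0x50

after  0: x0=0x49 x1=0xfa x2=0x9c x3=0xcc x4=0x3e x5=0x30  N=1 Z=0
after  1: x0=0x49 x1=0xfa x2=0x9c x3=0xcc x4=0xfe x5=0x30  N=1 Z=0
after  2: x0=0x49 x1=0xfa x2=0x9c x3=0xcc x4=0xcc x5=0x30  N=1 Z=0
after  3: x0=0x50 x1=0xfa x2=0x9c x3=0xcc x4=0xcc x5=0x30  N=0 Z=0
after  4: x0=0x50 x1=0xfa x2=0x9c x3=0xcc x4=0xfa x5=0x30  N=0 Z=0
after  5: x0=0x50 x1=0xfa x2=0x9c x3=0x8c x4=0xfa x5=0x30  N=1 Z=0
after  6: x0=0x50 x1=0xfa x2=0x9c x3=0x8c x4=0xfa x5=0xaa  N=1 Z=0
after  7: x0=0x50 x1=0xfa x2=0xfa x3=0x8c x4=0xfa x5=0xaa  N=1 Z=0
after  8: x0=0x50 x1=0xfa x2=0xfa x3=0x00 x4=0xfa x5=0xaa  N=0 Z=1
after  9: x0=0x50 x1=0xfa x2=0xfa x3=0x50 x4=0xfa x5=0xaa  N=0 Z=0
-- IRQ taken; context saved, return-PC = 10 --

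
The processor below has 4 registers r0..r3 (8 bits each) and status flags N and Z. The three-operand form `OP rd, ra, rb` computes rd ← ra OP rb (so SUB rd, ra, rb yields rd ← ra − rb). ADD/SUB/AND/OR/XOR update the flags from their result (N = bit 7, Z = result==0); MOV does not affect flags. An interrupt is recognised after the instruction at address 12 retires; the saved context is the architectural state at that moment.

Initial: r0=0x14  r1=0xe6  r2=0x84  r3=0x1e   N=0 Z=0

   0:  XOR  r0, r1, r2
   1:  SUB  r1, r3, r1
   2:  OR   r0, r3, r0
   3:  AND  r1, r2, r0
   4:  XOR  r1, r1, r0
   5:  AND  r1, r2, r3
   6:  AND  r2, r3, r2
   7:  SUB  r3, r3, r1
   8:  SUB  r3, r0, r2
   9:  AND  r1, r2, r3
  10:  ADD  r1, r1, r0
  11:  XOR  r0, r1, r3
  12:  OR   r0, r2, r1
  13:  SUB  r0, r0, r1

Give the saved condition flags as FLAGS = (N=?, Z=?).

FLAGS = (N=0, Z=0)

after  0: r0=0x62 r1=0xe6 r2=0x84 r3=0x1e  N=0 Z=0
after  1: r0=0x62 r1=0x38 r2=0x84 r3=0x1e  N=0 Z=0
after  2: r0=0x7e r1=0x38 r2=0x84 r3=0x1e  N=0 Z=0
after  3: r0=0x7e r1=0x04 r2=0x84 r3=0x1e  N=0 Z=0
after  4: r0=0x7e r1=0x7a r2=0x84 r3=0x1e  N=0 Z=0
after  5: r0=0x7e r1=0x04 r2=0x84 r3=0x1e  N=0 Z=0
after  6: r0=0x7e r1=0x04 r2=0x04 r3=0x1e  N=0 Z=0
after  7: r0=0x7e r1=0x04 r2=0x04 r3=0x1a  N=0 Z=0
after  8: r0=0x7e r1=0x04 r2=0x04 r3=0x7a  N=0 Z=0
after  9: r0=0x7e r1=0x00 r2=0x04 r3=0x7a  N=0 Z=1
after 10: r0=0x7e r1=0x7e r2=0x04 r3=0x7a  N=0 Z=0
after 11: r0=0x04 r1=0x7e r2=0x04 r3=0x7a  N=0 Z=0
after 12: r0=0x7e r1=0x7e r2=0x04 r3=0x7a  N=0 Z=0
-- IRQ taken; context saved, return-PC = 13 --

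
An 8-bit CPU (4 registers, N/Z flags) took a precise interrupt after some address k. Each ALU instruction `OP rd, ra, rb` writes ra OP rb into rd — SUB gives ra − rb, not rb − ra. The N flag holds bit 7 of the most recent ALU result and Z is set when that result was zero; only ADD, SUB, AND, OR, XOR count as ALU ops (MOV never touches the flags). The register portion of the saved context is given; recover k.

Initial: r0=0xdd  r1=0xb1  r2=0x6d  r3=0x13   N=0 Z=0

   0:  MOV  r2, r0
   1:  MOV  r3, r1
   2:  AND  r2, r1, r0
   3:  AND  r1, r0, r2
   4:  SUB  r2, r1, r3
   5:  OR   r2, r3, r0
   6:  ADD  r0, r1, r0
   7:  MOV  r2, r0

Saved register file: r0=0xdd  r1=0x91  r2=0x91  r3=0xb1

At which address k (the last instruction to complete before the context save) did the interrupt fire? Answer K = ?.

K = 3

after  0: r0=0xdd r1=0xb1 r2=0xdd r3=0x13  N=0 Z=0
after  1: r0=0xdd r1=0xb1 r2=0xdd r3=0xb1  N=0 Z=0
after  2: r0=0xdd r1=0xb1 r2=0x91 r3=0xb1  N=1 Z=0
after  3: r0=0xdd r1=0x91 r2=0x91 r3=0xb1  N=1 Z=0
-- IRQ taken; context saved, return-PC = 4 --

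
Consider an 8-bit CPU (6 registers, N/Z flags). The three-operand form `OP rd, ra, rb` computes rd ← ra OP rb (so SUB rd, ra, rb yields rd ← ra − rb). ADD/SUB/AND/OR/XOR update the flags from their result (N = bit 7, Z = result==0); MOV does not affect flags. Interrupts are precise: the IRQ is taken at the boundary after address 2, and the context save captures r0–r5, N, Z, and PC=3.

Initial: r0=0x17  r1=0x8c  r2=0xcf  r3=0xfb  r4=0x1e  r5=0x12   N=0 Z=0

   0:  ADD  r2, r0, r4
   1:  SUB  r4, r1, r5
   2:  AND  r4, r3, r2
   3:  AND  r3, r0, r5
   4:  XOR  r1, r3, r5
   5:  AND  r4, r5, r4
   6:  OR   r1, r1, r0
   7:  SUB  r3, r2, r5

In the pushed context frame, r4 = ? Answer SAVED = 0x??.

SAVED = 0x31

after  0: r0=0x17 r1=0x8c r2=0x35 r3=0xfb r4=0x1e r5=0x12  N=0 Z=0
after  1: r0=0x17 r1=0x8c r2=0x35 r3=0xfb r4=0x7a r5=0x12  N=0 Z=0
after  2: r0=0x17 r1=0x8c r2=0x35 r3=0xfb r4=0x31 r5=0x12  N=0 Z=0
-- IRQ taken; context saved, return-PC = 3 --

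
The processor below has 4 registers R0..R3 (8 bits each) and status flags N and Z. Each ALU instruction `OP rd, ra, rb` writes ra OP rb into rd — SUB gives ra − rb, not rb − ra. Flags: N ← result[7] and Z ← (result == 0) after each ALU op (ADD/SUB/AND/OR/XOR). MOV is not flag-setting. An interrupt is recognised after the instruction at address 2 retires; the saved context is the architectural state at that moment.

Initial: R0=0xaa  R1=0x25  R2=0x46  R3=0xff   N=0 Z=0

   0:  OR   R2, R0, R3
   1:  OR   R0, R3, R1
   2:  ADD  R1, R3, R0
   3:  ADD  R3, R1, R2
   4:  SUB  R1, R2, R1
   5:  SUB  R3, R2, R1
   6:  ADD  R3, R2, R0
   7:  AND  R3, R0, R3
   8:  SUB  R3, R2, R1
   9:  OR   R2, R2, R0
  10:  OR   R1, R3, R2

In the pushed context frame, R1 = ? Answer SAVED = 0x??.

SAVED = 0xfe

after  0: R0=0xaa R1=0x25 R2=0xff R3=0xff  N=1 Z=0
after  1: R0=0xff R1=0x25 R2=0xff R3=0xff  N=1 Z=0
after  2: R0=0xff R1=0xfe R2=0xff R3=0xff  N=1 Z=0
-- IRQ taken; context saved, return-PC = 3 --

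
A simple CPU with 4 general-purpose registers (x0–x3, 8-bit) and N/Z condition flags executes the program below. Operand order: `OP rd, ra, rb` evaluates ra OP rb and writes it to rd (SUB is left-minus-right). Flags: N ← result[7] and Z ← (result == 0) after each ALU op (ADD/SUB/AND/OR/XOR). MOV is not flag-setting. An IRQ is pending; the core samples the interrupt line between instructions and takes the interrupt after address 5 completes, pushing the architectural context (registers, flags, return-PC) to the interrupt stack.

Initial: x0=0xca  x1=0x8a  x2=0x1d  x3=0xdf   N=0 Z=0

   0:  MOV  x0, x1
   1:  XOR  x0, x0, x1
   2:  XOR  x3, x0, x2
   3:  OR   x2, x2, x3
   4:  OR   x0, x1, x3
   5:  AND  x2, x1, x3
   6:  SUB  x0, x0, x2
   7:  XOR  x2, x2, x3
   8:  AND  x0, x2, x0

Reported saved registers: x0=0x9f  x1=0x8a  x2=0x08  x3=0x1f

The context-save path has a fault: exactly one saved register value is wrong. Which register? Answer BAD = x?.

BAD = x3

after  0: x0=0x8a x1=0x8a x2=0x1d x3=0xdf  N=0 Z=0
after  1: x0=0x00 x1=0x8a x2=0x1d x3=0xdf  N=0 Z=1
after  2: x0=0x00 x1=0x8a x2=0x1d x3=0x1d  N=0 Z=0
after  3: x0=0x00 x1=0x8a x2=0x1d x3=0x1d  N=0 Z=0
after  4: x0=0x9f x1=0x8a x2=0x1d x3=0x1d  N=1 Z=0
after  5: x0=0x9f x1=0x8a x2=0x08 x3=0x1d  N=0 Z=0
-- IRQ taken; context saved, return-PC = 6 --
mismatch: x3: reported 0x1f vs actual 0x1d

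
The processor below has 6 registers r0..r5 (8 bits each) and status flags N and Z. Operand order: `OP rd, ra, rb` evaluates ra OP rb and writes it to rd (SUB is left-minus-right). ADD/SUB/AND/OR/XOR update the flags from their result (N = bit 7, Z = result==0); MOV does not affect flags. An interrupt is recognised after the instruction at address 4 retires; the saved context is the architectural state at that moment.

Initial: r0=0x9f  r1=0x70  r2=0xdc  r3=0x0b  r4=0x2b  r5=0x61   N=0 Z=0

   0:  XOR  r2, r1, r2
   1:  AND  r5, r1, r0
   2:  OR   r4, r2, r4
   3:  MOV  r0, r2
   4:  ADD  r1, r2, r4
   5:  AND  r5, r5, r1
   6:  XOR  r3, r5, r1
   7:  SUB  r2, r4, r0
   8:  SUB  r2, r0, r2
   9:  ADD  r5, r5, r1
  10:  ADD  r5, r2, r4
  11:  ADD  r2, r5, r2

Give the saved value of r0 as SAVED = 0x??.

SAVED = 0xac

after  0: r0=0x9f r1=0x70 r2=0xac r3=0x0b r4=0x2b r5=0x61  N=1 Z=0
after  1: r0=0x9f r1=0x70 r2=0xac r3=0x0b r4=0x2b r5=0x10  N=0 Z=0
after  2: r0=0x9f r1=0x70 r2=0xac r3=0x0b r4=0xaf r5=0x10  N=1 Z=0
after  3: r0=0xac r1=0x70 r2=0xac r3=0x0b r4=0xaf r5=0x10  N=1 Z=0
after  4: r0=0xac r1=0x5b r2=0xac r3=0x0b r4=0xaf r5=0x10  N=0 Z=0
-- IRQ taken; context saved, return-PC = 5 --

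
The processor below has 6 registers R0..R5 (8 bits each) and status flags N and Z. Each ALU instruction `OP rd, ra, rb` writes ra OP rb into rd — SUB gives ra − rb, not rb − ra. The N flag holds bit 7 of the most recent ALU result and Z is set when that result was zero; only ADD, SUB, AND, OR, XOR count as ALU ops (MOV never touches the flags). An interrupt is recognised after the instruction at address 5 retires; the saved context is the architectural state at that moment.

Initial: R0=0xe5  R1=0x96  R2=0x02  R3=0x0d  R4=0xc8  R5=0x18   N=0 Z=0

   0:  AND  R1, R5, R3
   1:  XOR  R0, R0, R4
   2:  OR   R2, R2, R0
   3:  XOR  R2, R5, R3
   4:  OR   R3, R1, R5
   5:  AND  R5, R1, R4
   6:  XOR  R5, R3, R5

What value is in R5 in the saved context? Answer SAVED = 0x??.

SAVED = 0x08

after  0: R0=0xe5 R1=0x08 R2=0x02 R3=0x0d R4=0xc8 R5=0x18  N=0 Z=0
after  1: R0=0x2d R1=0x08 R2=0x02 R3=0x0d R4=0xc8 R5=0x18  N=0 Z=0
after  2: R0=0x2d R1=0x08 R2=0x2f R3=0x0d R4=0xc8 R5=0x18  N=0 Z=0
after  3: R0=0x2d R1=0x08 R2=0x15 R3=0x0d R4=0xc8 R5=0x18  N=0 Z=0
after  4: R0=0x2d R1=0x08 R2=0x15 R3=0x18 R4=0xc8 R5=0x18  N=0 Z=0
after  5: R0=0x2d R1=0x08 R2=0x15 R3=0x18 R4=0xc8 R5=0x08  N=0 Z=0
-- IRQ taken; context saved, return-PC = 6 --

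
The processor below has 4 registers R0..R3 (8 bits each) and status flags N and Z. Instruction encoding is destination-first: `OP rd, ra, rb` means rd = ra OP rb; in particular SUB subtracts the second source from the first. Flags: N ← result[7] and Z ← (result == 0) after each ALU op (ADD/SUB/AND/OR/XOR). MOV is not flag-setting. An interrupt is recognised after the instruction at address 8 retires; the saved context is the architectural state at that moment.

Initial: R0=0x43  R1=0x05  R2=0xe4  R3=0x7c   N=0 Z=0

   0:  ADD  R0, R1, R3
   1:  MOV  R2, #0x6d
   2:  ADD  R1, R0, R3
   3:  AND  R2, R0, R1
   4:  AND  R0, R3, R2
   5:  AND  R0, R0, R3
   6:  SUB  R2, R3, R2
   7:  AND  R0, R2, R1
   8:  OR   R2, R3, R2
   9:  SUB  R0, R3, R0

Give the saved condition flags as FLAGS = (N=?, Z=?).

FLAGS = (N=1, Z=0)

after  0: R0=0x81 R1=0x05 R2=0xe4 R3=0x7c  N=1 Z=0
after  1: R0=0x81 R1=0x05 R2=0x6d R3=0x7c  N=1 Z=0
after  2: R0=0x81 R1=0xfd R2=0x6d R3=0x7c  N=1 Z=0
after  3: R0=0x81 R1=0xfd R2=0x81 R3=0x7c  N=1 Z=0
after  4: R0=0x00 R1=0xfd R2=0x81 R3=0x7c  N=0 Z=1
after  5: R0=0x00 R1=0xfd R2=0x81 R3=0x7c  N=0 Z=1
after  6: R0=0x00 R1=0xfd R2=0xfb R3=0x7c  N=1 Z=0
after  7: R0=0xf9 R1=0xfd R2=0xfb R3=0x7c  N=1 Z=0
after  8: R0=0xf9 R1=0xfd R2=0xff R3=0x7c  N=1 Z=0
-- IRQ taken; context saved, return-PC = 9 --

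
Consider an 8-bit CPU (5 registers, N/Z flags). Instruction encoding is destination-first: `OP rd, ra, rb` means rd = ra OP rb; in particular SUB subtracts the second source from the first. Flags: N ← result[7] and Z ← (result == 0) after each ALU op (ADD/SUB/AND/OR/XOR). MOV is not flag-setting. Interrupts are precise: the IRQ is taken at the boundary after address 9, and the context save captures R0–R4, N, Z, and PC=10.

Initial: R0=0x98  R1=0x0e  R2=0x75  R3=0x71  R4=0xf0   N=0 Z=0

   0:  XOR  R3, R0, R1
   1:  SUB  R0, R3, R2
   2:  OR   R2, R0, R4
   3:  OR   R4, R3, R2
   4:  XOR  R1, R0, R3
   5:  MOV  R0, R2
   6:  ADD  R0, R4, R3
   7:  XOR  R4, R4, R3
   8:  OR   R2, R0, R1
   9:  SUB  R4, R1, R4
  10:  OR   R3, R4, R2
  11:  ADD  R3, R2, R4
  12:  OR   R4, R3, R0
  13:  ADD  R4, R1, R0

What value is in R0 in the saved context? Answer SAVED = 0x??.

SAVED = 0x8d

after  0: R0=0x98 R1=0x0e R2=0x75 R3=0x96 R4=0xf0  N=1 Z=0
after  1: R0=0x21 R1=0x0e R2=0x75 R3=0x96 R4=0xf0  N=0 Z=0
after  2: R0=0x21 R1=0x0e R2=0xf1 R3=0x96 R4=0xf0  N=1 Z=0
after  3: R0=0x21 R1=0x0e R2=0xf1 R3=0x96 R4=0xf7  N=1 Z=0
after  4: R0=0x21 R1=0xb7 R2=0xf1 R3=0x96 R4=0xf7  N=1 Z=0
after  5: R0=0xf1 R1=0xb7 R2=0xf1 R3=0x96 R4=0xf7  N=1 Z=0
after  6: R0=0x8d R1=0xb7 R2=0xf1 R3=0x96 R4=0xf7  N=1 Z=0
after  7: R0=0x8d R1=0xb7 R2=0xf1 R3=0x96 R4=0x61  N=0 Z=0
after  8: R0=0x8d R1=0xb7 R2=0xbf R3=0x96 R4=0x61  N=1 Z=0
after  9: R0=0x8d R1=0xb7 R2=0xbf R3=0x96 R4=0x56  N=0 Z=0
-- IRQ taken; context saved, return-PC = 10 --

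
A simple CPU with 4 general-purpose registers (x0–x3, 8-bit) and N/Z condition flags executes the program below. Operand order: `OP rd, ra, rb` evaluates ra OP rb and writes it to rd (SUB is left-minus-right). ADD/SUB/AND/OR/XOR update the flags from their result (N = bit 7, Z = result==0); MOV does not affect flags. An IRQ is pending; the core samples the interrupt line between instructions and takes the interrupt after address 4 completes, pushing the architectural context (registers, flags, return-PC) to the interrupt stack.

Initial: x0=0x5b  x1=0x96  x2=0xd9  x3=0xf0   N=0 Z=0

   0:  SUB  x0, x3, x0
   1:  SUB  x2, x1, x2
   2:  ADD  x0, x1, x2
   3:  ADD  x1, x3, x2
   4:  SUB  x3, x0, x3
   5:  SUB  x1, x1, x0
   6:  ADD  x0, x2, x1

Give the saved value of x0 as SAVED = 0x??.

SAVED = 0x53

after  0: x0=0x95 x1=0x96 x2=0xd9 x3=0xf0  N=1 Z=0
after  1: x0=0x95 x1=0x96 x2=0xbd x3=0xf0  N=1 Z=0
after  2: x0=0x53 x1=0x96 x2=0xbd x3=0xf0  N=0 Z=0
after  3: x0=0x53 x1=0xad x2=0xbd x3=0xf0  N=1 Z=0
after  4: x0=0x53 x1=0xad x2=0xbd x3=0x63  N=0 Z=0
-- IRQ taken; context saved, return-PC = 5 --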